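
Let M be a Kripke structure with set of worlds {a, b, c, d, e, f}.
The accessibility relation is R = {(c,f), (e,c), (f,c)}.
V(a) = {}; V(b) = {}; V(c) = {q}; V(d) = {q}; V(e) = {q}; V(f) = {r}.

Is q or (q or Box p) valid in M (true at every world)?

Let φ = q or (q or Box p). Evaluate φ at each world:
  a (successors ∅): φ is true.
  b (successors ∅): φ is true.
  c (successors {f}): φ is true.
  d (successors ∅): φ is true.
  e (successors {c}): φ is true.
  f (successors {c}): φ is false.
Detail at f (counterexample):
  At f: q is false, q or Box p is false, so q or (q or Box p) is false.
    At f: q is false, Box p is false, so q or Box p is false.
      At f: Box p requires p at every successor {c}.
        p fails at c, so Box p is false at f.

No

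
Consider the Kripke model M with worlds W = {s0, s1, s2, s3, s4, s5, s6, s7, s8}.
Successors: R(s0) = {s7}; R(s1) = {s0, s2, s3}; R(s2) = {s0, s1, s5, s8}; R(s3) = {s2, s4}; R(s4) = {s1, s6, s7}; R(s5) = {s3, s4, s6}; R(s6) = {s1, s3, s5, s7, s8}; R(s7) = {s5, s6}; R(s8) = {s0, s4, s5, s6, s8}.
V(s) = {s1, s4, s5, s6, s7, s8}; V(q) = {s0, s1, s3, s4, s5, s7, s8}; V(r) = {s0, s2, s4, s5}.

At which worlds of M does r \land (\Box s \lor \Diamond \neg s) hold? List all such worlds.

Let φ = r \land (\Box s \lor \Diamond \neg s). Evaluate φ at each world:
  s0 (successors {s7}): φ is true.
  s1 (successors {s0, s2, s3}): φ is false.
  s2 (successors {s0, s1, s5, s8}): φ is true.
  s3 (successors {s2, s4}): φ is false.
  s4 (successors {s1, s6, s7}): φ is true.
  s5 (successors {s3, s4, s6}): φ is true.
  s6 (successors {s1, s3, s5, s7, s8}): φ is false.
  s7 (successors {s5, s6}): φ is false.
  s8 (successors {s0, s4, s5, s6, s8}): φ is false.
For instance, at s3:
  At s3: r is false, \Box s \lor \Diamond \neg s is true, so r \land (\Box s \lor \Diamond \neg s) is false.
    At s3: \Box s is false, \Diamond \neg s is true, so \Box s \lor \Diamond \neg s is true.
      At s3: \Box s requires s at every successor {s2, s4}.
        s fails at s2, so \Box s is false at s3.
      At s3: \Diamond \neg s requires \neg s at some successor in {s2, s4}.
        \neg s holds at s2, so \Diamond \neg s is true at s3.
Satisfying worlds: {s0, s2, s4, s5}

s0, s2, s4, s5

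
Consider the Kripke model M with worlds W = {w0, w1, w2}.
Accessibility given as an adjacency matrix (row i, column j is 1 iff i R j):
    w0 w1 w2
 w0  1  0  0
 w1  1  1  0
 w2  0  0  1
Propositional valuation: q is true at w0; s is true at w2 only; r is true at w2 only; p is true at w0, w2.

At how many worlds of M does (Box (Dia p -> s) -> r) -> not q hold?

Let φ = (Box (Dia p -> s) -> r) -> not q. Evaluate φ at each world:
  w0 (successors {w0}): φ is false.
  w1 (successors {w0, w1}): φ is true.
  w2 (successors {w2}): φ is true.
For instance, at w1:
  At w1: Box (Dia p -> s) -> r is true, not q is true, so (Box (Dia p -> s) -> r) -> not q is true.
    At w1: Box (Dia p -> s) is false, r is false, so Box (Dia p -> s) -> r is true.
      At w1: Box (Dia p -> s) requires Dia p -> s at every successor {w0, w1}.
        Dia p -> s fails at w0, so Box (Dia p -> s) is false at w1.
Satisfying worlds: {w1, w2}

2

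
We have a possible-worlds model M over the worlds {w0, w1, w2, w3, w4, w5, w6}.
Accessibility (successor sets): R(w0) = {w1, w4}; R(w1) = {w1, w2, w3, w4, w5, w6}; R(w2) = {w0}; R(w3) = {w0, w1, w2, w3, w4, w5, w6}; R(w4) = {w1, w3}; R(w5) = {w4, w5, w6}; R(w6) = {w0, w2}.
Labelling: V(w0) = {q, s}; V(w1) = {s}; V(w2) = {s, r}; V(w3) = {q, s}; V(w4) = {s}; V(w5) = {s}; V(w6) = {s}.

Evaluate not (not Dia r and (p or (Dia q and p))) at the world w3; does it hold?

Yes

At w3: not Dia r and (p or (Dia q and p)) is false, so not (not Dia r and (p or (Dia q and p))) is true.
  At w3: not Dia r is false, p or (Dia q and p) is false, so not Dia r and (p or (Dia q and p)) is false.
    At w3: Dia r is true, so not Dia r is false.
      At w3: Dia r requires r at some successor in {w0, w1, w2, w3, w4, w5, w6}.
        r holds at w2, so Dia r is true at w3.
    At w3: p is false, Dia q and p is false, so p or (Dia q and p) is false.
      At w3: Dia q is true, p is false, so Dia q and p is false.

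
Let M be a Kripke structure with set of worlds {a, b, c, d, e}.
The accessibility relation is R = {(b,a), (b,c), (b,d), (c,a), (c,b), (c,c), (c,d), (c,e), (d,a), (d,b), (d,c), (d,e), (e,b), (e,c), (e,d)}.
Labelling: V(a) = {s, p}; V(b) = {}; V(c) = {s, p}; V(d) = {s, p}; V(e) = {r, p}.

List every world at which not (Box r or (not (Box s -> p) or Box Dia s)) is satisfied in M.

c, d

Let φ = not (Box r or (not (Box s -> p) or Box Dia s)). Evaluate φ at each world:
  a (successors ∅): φ is false.
  b (successors {a, c, d}): φ is false.
  c (successors {a, b, c, d, e}): φ is true.
  d (successors {a, b, c, e}): φ is true.
  e (successors {b, c, d}): φ is false.
For instance, at d:
  At d: Box r or (not (Box s -> p) or Box Dia s) is false, so not (Box r or (not (Box s -> p) or Box Dia s)) is true.
    At d: Box r is false, not (Box s -> p) or Box Dia s is false, so Box r or (not (Box s -> p) or Box Dia s) is false.
      At d: Box r requires r at every successor {a, b, c, e}.
        r fails at a, so Box r is false at d.
      At d: not (Box s -> p) is false, Box Dia s is false, so not (Box s -> p) or Box Dia s is false.
Satisfying worlds: {c, d}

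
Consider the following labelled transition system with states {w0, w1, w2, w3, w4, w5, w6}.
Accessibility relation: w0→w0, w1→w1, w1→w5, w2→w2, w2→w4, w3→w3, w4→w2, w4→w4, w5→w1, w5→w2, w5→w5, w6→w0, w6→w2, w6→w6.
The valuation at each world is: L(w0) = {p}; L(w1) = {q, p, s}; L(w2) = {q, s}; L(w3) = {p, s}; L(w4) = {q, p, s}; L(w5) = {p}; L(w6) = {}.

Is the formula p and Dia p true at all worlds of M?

Let φ = p and Dia p. Evaluate φ at each world:
  w0 (successors {w0}): φ is true.
  w1 (successors {w1, w5}): φ is true.
  w2 (successors {w2, w4}): φ is false.
  w3 (successors {w3}): φ is true.
  w4 (successors {w2, w4}): φ is true.
  w5 (successors {w1, w2, w5}): φ is true.
  w6 (successors {w0, w2, w6}): φ is false.
Detail at w2 (counterexample):
  At w2: p is false, Dia p is true, so p and Dia p is false.
    At w2: Dia p requires p at some successor in {w2, w4}.
      p holds at w4, so Dia p is true at w2.

No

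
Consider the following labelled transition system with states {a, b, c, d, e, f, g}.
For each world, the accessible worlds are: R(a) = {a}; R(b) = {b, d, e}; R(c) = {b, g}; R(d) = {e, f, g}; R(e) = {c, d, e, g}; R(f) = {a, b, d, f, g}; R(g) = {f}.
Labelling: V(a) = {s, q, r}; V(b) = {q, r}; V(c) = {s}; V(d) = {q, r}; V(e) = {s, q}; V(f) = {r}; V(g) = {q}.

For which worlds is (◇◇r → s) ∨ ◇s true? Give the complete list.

a, b, c, d, e, f

Let φ = (◇◇r → s) ∨ ◇s. Evaluate φ at each world:
  a (successors {a}): φ is true.
  b (successors {b, d, e}): φ is true.
  c (successors {b, g}): φ is true.
  d (successors {e, f, g}): φ is true.
  e (successors {c, d, e, g}): φ is true.
  f (successors {a, b, d, f, g}): φ is true.
  g (successors {f}): φ is false.
For instance, at f:
  At f: ◇◇r → s is false, ◇s is true, so (◇◇r → s) ∨ ◇s is true.
    At f: ◇◇r is true, s is false, so ◇◇r → s is false.
      At f: ◇◇r requires ◇r at some successor in {a, b, d, f, g}.
        ◇r holds at a, so ◇◇r is true at f.
    At f: ◇s requires s at some successor in {a, b, d, f, g}.
      s holds at a, so ◇s is true at f.
Satisfying worlds: {a, b, c, d, e, f}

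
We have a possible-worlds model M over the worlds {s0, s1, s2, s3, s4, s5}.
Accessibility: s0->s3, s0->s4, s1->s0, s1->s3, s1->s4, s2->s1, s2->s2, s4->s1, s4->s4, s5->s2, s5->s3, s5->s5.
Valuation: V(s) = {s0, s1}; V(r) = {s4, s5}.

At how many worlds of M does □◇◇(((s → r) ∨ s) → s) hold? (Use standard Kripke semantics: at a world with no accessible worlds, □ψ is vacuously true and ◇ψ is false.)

3

Let φ = □◇◇(((s → r) ∨ s) → s). Evaluate φ at each world:
  s0 (successors {s3, s4}): φ is false.
  s1 (successors {s0, s3, s4}): φ is false.
  s2 (successors {s1, s2}): φ is true.
  s3 (successors ∅): φ is true.
  s4 (successors {s1, s4}): φ is true.
  s5 (successors {s2, s3, s5}): φ is false.
For instance, at s1:
  At s1: □◇◇(((s → r) ∨ s) → s) requires ◇◇(((s → r) ∨ s) → s) at every successor {s0, s3, s4}.
    ◇◇(((s → r) ∨ s) → s) fails at s3, so □◇◇(((s → r) ∨ s) → s) is false at s1.
      At s3: no accessible worlds, so ◇◇(((s → r) ∨ s) → s) is false.
Satisfying worlds: {s2, s3, s4}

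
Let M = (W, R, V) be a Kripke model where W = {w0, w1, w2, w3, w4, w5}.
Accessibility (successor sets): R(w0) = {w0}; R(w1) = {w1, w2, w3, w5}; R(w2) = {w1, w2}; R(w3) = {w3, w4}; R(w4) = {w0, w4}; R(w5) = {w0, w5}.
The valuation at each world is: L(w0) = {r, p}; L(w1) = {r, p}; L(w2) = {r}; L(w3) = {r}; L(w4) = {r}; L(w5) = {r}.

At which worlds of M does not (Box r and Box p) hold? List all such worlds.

w1, w2, w3, w4, w5

Let φ = not (Box r and Box p). Evaluate φ at each world:
  w0 (successors {w0}): φ is false.
  w1 (successors {w1, w2, w3, w5}): φ is true.
  w2 (successors {w1, w2}): φ is true.
  w3 (successors {w3, w4}): φ is true.
  w4 (successors {w0, w4}): φ is true.
  w5 (successors {w0, w5}): φ is true.
For instance, at w5:
  At w5: Box r and Box p is false, so not (Box r and Box p) is true.
    At w5: Box r is true, Box p is false, so Box r and Box p is false.
      At w5: Box r requires r at every successor {w0, w5}.
        At w0: r is true.
        At w5: r is true.
      So Box r is true at w5.
      At w5: Box p requires p at every successor {w0, w5}.
        p fails at w5, so Box p is false at w5.
Satisfying worlds: {w1, w2, w3, w4, w5}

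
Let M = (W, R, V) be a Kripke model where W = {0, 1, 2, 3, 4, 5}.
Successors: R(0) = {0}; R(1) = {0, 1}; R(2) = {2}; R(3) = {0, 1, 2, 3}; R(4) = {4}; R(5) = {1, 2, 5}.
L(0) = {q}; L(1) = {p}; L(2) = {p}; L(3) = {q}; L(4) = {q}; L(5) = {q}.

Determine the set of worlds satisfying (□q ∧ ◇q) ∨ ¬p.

0, 3, 4, 5

Let φ = (□q ∧ ◇q) ∨ ¬p. Evaluate φ at each world:
  0 (successors {0}): φ is true.
  1 (successors {0, 1}): φ is false.
  2 (successors {2}): φ is false.
  3 (successors {0, 1, 2, 3}): φ is true.
  4 (successors {4}): φ is true.
  5 (successors {1, 2, 5}): φ is true.
For instance, at 0:
  At 0: □q ∧ ◇q is true, ¬p is true, so (□q ∧ ◇q) ∨ ¬p is true.
    At 0: □q is true, ◇q is true, so □q ∧ ◇q is true.
      At 0: □q requires q at every successor {0}.
        At 0: q is true.
      So □q is true at 0.
      At 0: ◇q requires q at some successor in {0}.
        q holds at 0, so ◇q is true at 0.
Satisfying worlds: {0, 3, 4, 5}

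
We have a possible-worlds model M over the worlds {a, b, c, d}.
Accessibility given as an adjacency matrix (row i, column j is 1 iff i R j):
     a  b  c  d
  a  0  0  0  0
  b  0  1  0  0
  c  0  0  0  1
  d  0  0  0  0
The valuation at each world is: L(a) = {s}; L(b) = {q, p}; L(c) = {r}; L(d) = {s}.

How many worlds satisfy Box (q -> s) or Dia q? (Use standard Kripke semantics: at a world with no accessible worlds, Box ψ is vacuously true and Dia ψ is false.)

Recall that Box ψ holds at a world iff ψ holds at every accessible world, and Dia ψ holds iff ψ holds at some accessible world.
Let φ = Box (q -> s) or Dia q. Evaluate φ at each world:
  a (successors ∅): φ is true.
  b (successors {b}): φ is true.
  c (successors {d}): φ is true.
  d (successors ∅): φ is true.
For instance, at c:
  At c: Box (q -> s) is true, Dia q is false, so Box (q -> s) or Dia q is true.
    At c: Box (q -> s) requires q -> s at every successor {d}.
      At d: q -> s is true.
    So Box (q -> s) is true at c.
    At c: Dia q requires q at some successor in {d}.
      At d: q is false.
    So Dia q is false at c.
Satisfying worlds: {a, b, c, d}

4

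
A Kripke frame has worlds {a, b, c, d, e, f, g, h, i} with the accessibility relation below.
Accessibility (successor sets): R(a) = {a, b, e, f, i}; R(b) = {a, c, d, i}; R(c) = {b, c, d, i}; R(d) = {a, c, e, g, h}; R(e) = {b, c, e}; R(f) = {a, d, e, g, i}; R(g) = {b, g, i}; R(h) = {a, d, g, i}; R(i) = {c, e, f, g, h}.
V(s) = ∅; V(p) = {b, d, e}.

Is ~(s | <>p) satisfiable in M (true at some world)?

No

Let φ = ~(s | <>p). Evaluate φ at each world:
  a (successors {a, b, e, f, i}): φ is false.
  b (successors {a, c, d, i}): φ is false.
  c (successors {b, c, d, i}): φ is false.
  d (successors {a, c, e, g, h}): φ is false.
  e (successors {b, c, e}): φ is false.
  f (successors {a, d, e, g, i}): φ is false.
  g (successors {b, g, i}): φ is false.
  h (successors {a, d, g, i}): φ is false.
  i (successors {c, e, f, g, h}): φ is false.
For instance, at a:
  At a: s | <>p is true, so ~(s | <>p) is false.
    At a: s is false, <>p is true, so s | <>p is true.
      At a: <>p requires p at some successor in {a, b, e, f, i}.
        p holds at b, so <>p is true at a.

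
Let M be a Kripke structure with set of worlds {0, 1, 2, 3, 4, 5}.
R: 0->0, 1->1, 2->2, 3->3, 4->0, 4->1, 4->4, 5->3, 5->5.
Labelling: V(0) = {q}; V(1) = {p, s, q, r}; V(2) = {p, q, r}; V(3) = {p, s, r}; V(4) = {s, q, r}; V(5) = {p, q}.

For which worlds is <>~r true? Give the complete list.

0, 4, 5

Recall that <>ψ holds at a world iff ψ holds at some accessible world.
Let φ = <>~r. Evaluate φ at each world:
  0 (successors {0}): φ is true.
  1 (successors {1}): φ is false.
  2 (successors {2}): φ is false.
  3 (successors {3}): φ is false.
  4 (successors {0, 1, 4}): φ is true.
  5 (successors {3, 5}): φ is true.
For instance, at 0:
  At 0: <>~r requires ~r at some successor in {0}.
    ~r holds at 0, so <>~r is true at 0.
Satisfying worlds: {0, 4, 5}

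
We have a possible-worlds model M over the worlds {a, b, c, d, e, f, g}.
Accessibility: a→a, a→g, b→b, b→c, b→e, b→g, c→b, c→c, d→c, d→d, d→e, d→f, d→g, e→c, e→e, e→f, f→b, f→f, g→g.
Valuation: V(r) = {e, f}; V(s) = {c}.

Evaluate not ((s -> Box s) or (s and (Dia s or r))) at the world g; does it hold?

No

At g: (s -> Box s) or (s and (Dia s or r)) is true, so not ((s -> Box s) or (s and (Dia s or r))) is false.
  At g: s -> Box s is true, s and (Dia s or r) is false, so (s -> Box s) or (s and (Dia s or r)) is true.
    At g: s is false, Box s is false, so s -> Box s is true.
      At g: Box s requires s at every successor {g}.
        s fails at g, so Box s is false at g.
    At g: s is false, Dia s or r is false, so s and (Dia s or r) is false.
      At g: Dia s is false, r is false, so Dia s or r is false.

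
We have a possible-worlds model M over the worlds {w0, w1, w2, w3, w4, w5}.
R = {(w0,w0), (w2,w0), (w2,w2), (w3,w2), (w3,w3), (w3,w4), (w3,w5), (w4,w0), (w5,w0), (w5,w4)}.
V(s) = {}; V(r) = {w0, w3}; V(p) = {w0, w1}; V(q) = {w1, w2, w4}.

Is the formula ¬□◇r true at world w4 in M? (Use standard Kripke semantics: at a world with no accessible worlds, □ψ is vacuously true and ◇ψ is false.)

No

At w4: □◇r is true, so ¬□◇r is false.
  At w4: □◇r requires ◇r at every successor {w0}.
      At w0: ◇r requires r at some successor in {w0}.
        r holds at w0, so ◇r is true at w0.
  So □◇r is true at w4.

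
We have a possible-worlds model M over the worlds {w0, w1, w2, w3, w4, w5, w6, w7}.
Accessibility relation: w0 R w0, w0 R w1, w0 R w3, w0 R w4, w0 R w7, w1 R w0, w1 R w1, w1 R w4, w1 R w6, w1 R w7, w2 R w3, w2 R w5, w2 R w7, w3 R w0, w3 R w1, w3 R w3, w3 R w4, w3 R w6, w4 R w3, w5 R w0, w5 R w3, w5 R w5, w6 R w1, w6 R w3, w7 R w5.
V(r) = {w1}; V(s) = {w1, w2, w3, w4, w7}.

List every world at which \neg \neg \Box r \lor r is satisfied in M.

Let φ = \neg \neg \Box r \lor r. Evaluate φ at each world:
  w0 (successors {w0, w1, w3, w4, w7}): φ is false.
  w1 (successors {w0, w1, w4, w6, w7}): φ is true.
  w2 (successors {w3, w5, w7}): φ is false.
  w3 (successors {w0, w1, w3, w4, w6}): φ is false.
  w4 (successors {w3}): φ is false.
  w5 (successors {w0, w3, w5}): φ is false.
  w6 (successors {w1, w3}): φ is false.
  w7 (successors {w5}): φ is false.
For instance, at w0:
  At w0: \neg \neg \Box r is false, r is false, so \neg \neg \Box r \lor r is false.
    At w0: \neg \Box r is true, so \neg \neg \Box r is false.
      At w0: \Box r is false, so \neg \Box r is true.
Satisfying worlds: {w1}

w1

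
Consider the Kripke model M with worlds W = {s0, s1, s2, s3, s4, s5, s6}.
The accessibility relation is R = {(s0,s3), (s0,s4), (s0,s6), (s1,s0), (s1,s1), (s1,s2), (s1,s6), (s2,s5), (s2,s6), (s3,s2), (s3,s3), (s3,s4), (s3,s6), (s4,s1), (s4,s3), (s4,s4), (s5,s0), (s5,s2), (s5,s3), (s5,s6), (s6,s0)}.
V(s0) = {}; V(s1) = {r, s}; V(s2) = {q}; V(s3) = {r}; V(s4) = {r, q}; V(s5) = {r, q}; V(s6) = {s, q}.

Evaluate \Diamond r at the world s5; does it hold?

Yes

At s5: \Diamond r requires r at some successor in {s0, s2, s3, s6}.
  r holds at s3, so \Diamond r is true at s5.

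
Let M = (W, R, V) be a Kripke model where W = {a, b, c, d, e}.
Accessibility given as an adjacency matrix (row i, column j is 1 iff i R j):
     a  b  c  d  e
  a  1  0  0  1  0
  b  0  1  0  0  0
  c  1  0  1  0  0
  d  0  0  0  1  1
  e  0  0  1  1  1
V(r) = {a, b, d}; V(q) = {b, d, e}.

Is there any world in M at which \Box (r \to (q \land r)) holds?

Let φ = \Box (r \to (q \land r)). Evaluate φ at each world:
  a (successors {a, d}): φ is false.
  b (successors {b}): φ is true.
  c (successors {a, c}): φ is false.
  d (successors {d, e}): φ is true.
  e (successors {c, d, e}): φ is true.
Detail at b (witness):
  At b: \Box (r \to (q \land r)) requires r \to (q \land r) at every successor {b}.
    At b: r \to (q \land r) is true.
  So \Box (r \to (q \land r)) is true at b.

Yes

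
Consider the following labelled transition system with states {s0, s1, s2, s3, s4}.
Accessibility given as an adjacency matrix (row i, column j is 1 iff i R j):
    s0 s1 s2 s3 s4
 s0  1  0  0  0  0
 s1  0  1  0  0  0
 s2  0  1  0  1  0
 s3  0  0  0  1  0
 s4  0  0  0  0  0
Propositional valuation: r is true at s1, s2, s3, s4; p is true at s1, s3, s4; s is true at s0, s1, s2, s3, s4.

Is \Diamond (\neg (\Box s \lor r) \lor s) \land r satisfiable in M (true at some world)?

Let φ = \Diamond (\neg (\Box s \lor r) \lor s) \land r. Evaluate φ at each world:
  s0 (successors {s0}): φ is false.
  s1 (successors {s1}): φ is true.
  s2 (successors {s1, s3}): φ is true.
  s3 (successors {s3}): φ is true.
  s4 (successors ∅): φ is false.
Detail at s1 (witness):
  At s1: \Diamond (\neg (\Box s \lor r) \lor s) is true, r is true, so \Diamond (\neg (\Box s \lor r) \lor s) \land r is true.
    At s1: \Diamond (\neg (\Box s \lor r) \lor s) requires \neg (\Box s \lor r) \lor s at some successor in {s1}.
      \neg (\Box s \lor r) \lor s holds at s1, so \Diamond (\neg (\Box s \lor r) \lor s) is true at s1.

Yes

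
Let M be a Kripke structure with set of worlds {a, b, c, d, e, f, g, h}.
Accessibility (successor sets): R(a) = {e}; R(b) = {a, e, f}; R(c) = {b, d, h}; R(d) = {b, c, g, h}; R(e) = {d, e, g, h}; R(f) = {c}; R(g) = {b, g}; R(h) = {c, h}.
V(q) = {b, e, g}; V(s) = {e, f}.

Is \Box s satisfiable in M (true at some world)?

Recall that \Box ψ holds at a world iff ψ holds at every accessible world, and \Diamond ψ holds iff ψ holds at some accessible world.
Let φ = \Box s. Evaluate φ at each world:
  a (successors {e}): φ is true.
  b (successors {a, e, f}): φ is false.
  c (successors {b, d, h}): φ is false.
  d (successors {b, c, g, h}): φ is false.
  e (successors {d, e, g, h}): φ is false.
  f (successors {c}): φ is false.
  g (successors {b, g}): φ is false.
  h (successors {c, h}): φ is false.
Detail at a (witness):
  At a: \Box s requires s at every successor {e}.
    At e: s is true.
  So \Box s is true at a.

Yes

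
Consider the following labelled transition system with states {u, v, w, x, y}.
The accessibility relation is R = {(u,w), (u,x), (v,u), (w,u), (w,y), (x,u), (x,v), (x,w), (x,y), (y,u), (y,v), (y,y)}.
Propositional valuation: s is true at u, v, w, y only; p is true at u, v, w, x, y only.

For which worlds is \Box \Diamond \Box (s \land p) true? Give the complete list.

Let φ = \Box \Diamond \Box (s \land p). Evaluate φ at each world:
  u (successors {w, x}): φ is true.
  v (successors {u}): φ is true.
  w (successors {u, y}): φ is true.
  x (successors {u, v, w, y}): φ is false.
  y (successors {u, v, y}): φ is false.
For instance, at v:
  At v: \Box \Diamond \Box (s \land p) requires \Diamond \Box (s \land p) at every successor {u}.
      At u: \Diamond \Box (s \land p) requires \Box (s \land p) at some successor in {w, x}.
        \Box (s \land p) holds at w, so \Diamond \Box (s \land p) is true at u.
  So \Box \Diamond \Box (s \land p) is true at v.
Satisfying worlds: {u, v, w}

u, v, w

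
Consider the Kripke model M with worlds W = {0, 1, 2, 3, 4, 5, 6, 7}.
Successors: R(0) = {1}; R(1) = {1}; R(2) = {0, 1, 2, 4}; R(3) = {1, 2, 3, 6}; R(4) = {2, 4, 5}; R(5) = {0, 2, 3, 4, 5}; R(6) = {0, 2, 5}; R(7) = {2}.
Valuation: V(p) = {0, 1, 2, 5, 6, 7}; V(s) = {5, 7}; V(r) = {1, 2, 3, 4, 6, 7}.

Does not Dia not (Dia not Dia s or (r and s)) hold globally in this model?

Yes

Let φ = not Dia not (Dia not Dia s or (r and s)). Evaluate φ at each world:
  0 (successors {1}): φ is true.
  1 (successors {1}): φ is true.
  2 (successors {0, 1, 2, 4}): φ is true.
  3 (successors {1, 2, 3, 6}): φ is true.
  4 (successors {2, 4, 5}): φ is true.
  5 (successors {0, 2, 3, 4, 5}): φ is true.
  6 (successors {0, 2, 5}): φ is true.
  7 (successors {2}): φ is true.
For instance, at 7:
  At 7: Dia not (Dia not Dia s or (r and s)) is false, so not Dia not (Dia not Dia s or (r and s)) is true.
    At 7: Dia not (Dia not Dia s or (r and s)) requires not (Dia not Dia s or (r and s)) at some successor in {2}.
      At 2: not (Dia not Dia s or (r and s)) is false.
    So Dia not (Dia not Dia s or (r and s)) is false at 7.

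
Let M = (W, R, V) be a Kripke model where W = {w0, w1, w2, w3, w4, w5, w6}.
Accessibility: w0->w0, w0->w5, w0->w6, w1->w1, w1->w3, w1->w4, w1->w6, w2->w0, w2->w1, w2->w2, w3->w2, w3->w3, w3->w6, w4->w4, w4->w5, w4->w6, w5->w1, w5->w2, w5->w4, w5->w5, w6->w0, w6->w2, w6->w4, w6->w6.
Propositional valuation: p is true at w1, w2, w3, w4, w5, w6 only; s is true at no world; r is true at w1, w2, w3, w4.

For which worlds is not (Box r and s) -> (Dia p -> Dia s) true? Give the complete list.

none

Let φ = not (Box r and s) -> (Dia p -> Dia s). Evaluate φ at each world:
  w0 (successors {w0, w5, w6}): φ is false.
  w1 (successors {w1, w3, w4, w6}): φ is false.
  w2 (successors {w0, w1, w2}): φ is false.
  w3 (successors {w2, w3, w6}): φ is false.
  w4 (successors {w4, w5, w6}): φ is false.
  w5 (successors {w1, w2, w4, w5}): φ is false.
  w6 (successors {w0, w2, w4, w6}): φ is false.
For instance, at w5:
  At w5: not (Box r and s) is true, Dia p -> Dia s is false, so not (Box r and s) -> (Dia p -> Dia s) is false.
    At w5: Box r and s is false, so not (Box r and s) is true.
      At w5: Box r is false, s is false, so Box r and s is false.
    At w5: Dia p is true, Dia s is false, so Dia p -> Dia s is false.
      At w5: Dia p requires p at some successor in {w1, w2, w4, w5}.
        p holds at w1, so Dia p is true at w5.
      At w5: Dia s requires s at some successor in {w1, w2, w4, w5}.
        At w1: s is false.
        At w2: s is false.
        At w4: s is false.
        At w5: s is false.
      So Dia s is false at w5.
Satisfying worlds: none.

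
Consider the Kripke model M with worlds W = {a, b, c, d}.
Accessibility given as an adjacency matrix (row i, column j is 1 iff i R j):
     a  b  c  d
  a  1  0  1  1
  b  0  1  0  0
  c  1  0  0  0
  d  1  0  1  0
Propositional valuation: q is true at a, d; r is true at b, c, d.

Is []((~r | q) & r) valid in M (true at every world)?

Let φ = []((~r | q) & r). Evaluate φ at each world:
  a (successors {a, c, d}): φ is false.
  b (successors {b}): φ is false.
  c (successors {a}): φ is false.
  d (successors {a, c}): φ is false.
Detail at a (counterexample):
  At a: []((~r | q) & r) requires (~r | q) & r at every successor {a, c, d}.
    (~r | q) & r fails at a, so []((~r | q) & r) is false at a.

No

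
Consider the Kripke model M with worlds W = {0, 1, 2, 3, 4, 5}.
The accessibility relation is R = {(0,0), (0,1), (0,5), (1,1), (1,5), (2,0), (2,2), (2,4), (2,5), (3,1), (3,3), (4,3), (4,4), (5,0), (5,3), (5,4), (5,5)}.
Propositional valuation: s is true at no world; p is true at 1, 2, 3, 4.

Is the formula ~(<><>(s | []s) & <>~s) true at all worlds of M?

Let φ = ~(<><>(s | []s) & <>~s). Evaluate φ at each world:
  0 (successors {0, 1, 5}): φ is true.
  1 (successors {1, 5}): φ is true.
  2 (successors {0, 2, 4, 5}): φ is true.
  3 (successors {1, 3}): φ is true.
  4 (successors {3, 4}): φ is true.
  5 (successors {0, 3, 4, 5}): φ is true.
For instance, at 4:
  At 4: <><>(s | []s) & <>~s is false, so ~(<><>(s | []s) & <>~s) is true.
    At 4: <><>(s | []s) is false, <>~s is true, so <><>(s | []s) & <>~s is false.
      At 4: <><>(s | []s) requires <>(s | []s) at some successor in {3, 4}.
        At 3: <>(s | []s) is false.
        At 4: <>(s | []s) is false.
      So <><>(s | []s) is false at 4.
      At 4: <>~s requires ~s at some successor in {3, 4}.
        ~s holds at 3, so <>~s is true at 4.

Yes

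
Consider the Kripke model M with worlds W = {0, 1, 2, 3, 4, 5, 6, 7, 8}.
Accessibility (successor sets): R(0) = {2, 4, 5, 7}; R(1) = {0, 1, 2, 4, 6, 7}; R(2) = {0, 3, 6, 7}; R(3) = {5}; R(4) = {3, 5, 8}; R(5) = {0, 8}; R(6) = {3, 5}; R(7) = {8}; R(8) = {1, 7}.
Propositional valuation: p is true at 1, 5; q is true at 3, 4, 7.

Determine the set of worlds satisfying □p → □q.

0, 1, 2, 4, 5, 6, 7, 8

Let φ = □p → □q. Evaluate φ at each world:
  0 (successors {2, 4, 5, 7}): φ is true.
  1 (successors {0, 1, 2, 4, 6, 7}): φ is true.
  2 (successors {0, 3, 6, 7}): φ is true.
  3 (successors {5}): φ is false.
  4 (successors {3, 5, 8}): φ is true.
  5 (successors {0, 8}): φ is true.
  6 (successors {3, 5}): φ is true.
  7 (successors {8}): φ is true.
  8 (successors {1, 7}): φ is true.
For instance, at 8:
  At 8: □p is false, □q is false, so □p → □q is true.
    At 8: □p requires p at every successor {1, 7}.
      p fails at 7, so □p is false at 8.
    At 8: □q requires q at every successor {1, 7}.
      q fails at 1, so □q is false at 8.
Satisfying worlds: {0, 1, 2, 4, 5, 6, 7, 8}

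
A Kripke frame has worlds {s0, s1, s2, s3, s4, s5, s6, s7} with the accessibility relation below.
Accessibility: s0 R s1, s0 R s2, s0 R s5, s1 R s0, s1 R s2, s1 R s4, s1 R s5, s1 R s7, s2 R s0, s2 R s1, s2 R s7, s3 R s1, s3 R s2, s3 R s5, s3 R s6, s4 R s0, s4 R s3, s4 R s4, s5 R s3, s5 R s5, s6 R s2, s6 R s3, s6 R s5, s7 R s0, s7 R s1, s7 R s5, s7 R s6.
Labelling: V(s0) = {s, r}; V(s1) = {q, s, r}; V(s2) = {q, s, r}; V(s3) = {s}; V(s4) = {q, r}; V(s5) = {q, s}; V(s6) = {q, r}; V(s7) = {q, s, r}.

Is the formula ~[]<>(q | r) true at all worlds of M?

Let φ = ~[]<>(q | r). Evaluate φ at each world:
  s0 (successors {s1, s2, s5}): φ is false.
  s1 (successors {s0, s2, s4, s5, s7}): φ is false.
  s2 (successors {s0, s1, s7}): φ is false.
  s3 (successors {s1, s2, s5, s6}): φ is false.
  s4 (successors {s0, s3, s4}): φ is false.
  s5 (successors {s3, s5}): φ is false.
  s6 (successors {s2, s3, s5}): φ is false.
  s7 (successors {s0, s1, s5, s6}): φ is false.
Detail at s0 (counterexample):
  At s0: []<>(q | r) is true, so ~[]<>(q | r) is false.
    At s0: []<>(q | r) requires <>(q | r) at every successor {s1, s2, s5}.
      At s1: <>(q | r) is true.
      At s2: <>(q | r) is true.
      At s5: <>(q | r) is true.
    So []<>(q | r) is true at s0.

No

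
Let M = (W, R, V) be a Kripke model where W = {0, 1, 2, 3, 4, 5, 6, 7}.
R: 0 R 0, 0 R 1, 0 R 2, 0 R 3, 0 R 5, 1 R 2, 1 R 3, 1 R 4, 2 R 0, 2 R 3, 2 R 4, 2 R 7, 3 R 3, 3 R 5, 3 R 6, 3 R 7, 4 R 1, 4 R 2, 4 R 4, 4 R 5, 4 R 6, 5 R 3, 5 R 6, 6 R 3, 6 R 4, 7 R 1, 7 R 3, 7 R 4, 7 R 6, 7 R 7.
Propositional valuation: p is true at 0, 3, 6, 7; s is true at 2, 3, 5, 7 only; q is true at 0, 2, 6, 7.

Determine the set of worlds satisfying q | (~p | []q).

0, 1, 2, 4, 5, 6, 7

Recall that []ψ holds at a world iff ψ holds at every accessible world, and <>ψ holds iff ψ holds at some accessible world.
Let φ = q | (~p | []q). Evaluate φ at each world:
  0 (successors {0, 1, 2, 3, 5}): φ is true.
  1 (successors {2, 3, 4}): φ is true.
  2 (successors {0, 3, 4, 7}): φ is true.
  3 (successors {3, 5, 6, 7}): φ is false.
  4 (successors {1, 2, 4, 5, 6}): φ is true.
  5 (successors {3, 6}): φ is true.
  6 (successors {3, 4}): φ is true.
  7 (successors {1, 3, 4, 6, 7}): φ is true.
For instance, at 6:
  At 6: q is true, ~p | []q is false, so q | (~p | []q) is true.
    At 6: ~p is false, []q is false, so ~p | []q is false.
      At 6: []q requires q at every successor {3, 4}.
        q fails at 3, so []q is false at 6.
Satisfying worlds: {0, 1, 2, 4, 5, 6, 7}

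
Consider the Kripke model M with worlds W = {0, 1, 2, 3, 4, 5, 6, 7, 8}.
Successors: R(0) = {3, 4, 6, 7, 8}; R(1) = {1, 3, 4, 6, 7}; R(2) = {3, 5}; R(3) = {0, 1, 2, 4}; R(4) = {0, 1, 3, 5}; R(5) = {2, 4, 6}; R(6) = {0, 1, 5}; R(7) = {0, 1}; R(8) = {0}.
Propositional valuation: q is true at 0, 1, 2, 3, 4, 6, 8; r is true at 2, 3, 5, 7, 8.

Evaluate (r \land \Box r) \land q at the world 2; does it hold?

Recall that \Box ψ holds at a world iff ψ holds at every accessible world, and \Diamond ψ holds iff ψ holds at some accessible world.
At 2: r \land \Box r is true, q is true, so (r \land \Box r) \land q is true.
  At 2: r is true, \Box r is true, so r \land \Box r is true.
    At 2: \Box r requires r at every successor {3, 5}.
      At 3: r is true.
      At 5: r is true.
    So \Box r is true at 2.

Yes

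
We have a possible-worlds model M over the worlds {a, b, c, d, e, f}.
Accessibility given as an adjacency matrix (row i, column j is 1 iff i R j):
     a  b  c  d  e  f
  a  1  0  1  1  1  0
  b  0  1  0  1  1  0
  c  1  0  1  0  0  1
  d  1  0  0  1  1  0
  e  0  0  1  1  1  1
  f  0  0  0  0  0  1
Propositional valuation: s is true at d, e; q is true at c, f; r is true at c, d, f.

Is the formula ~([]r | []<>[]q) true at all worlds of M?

No

Recall that []ψ holds at a world iff ψ holds at every accessible world, and <>ψ holds iff ψ holds at some accessible world.
Let φ = ~([]r | []<>[]q). Evaluate φ at each world:
  a (successors {a, c, d, e}): φ is true.
  b (successors {b, d, e}): φ is true.
  c (successors {a, c, f}): φ is true.
  d (successors {a, d, e}): φ is true.
  e (successors {c, d, e, f}): φ is true.
  f (successors {f}): φ is false.
Detail at f (counterexample):
  At f: []r | []<>[]q is true, so ~([]r | []<>[]q) is false.
    At f: []r is true, []<>[]q is true, so []r | []<>[]q is true.
      At f: []r requires r at every successor {f}.
        At f: r is true.
      So []r is true at f.
      At f: []<>[]q requires <>[]q at every successor {f}.
        At f: <>[]q is true.
      So []<>[]q is true at f.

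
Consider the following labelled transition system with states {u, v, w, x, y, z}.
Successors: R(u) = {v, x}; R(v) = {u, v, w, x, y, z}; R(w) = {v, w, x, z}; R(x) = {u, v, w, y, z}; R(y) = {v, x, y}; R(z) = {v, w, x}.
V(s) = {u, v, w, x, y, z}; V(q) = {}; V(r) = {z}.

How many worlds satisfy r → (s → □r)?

Let φ = r → (s → □r). Evaluate φ at each world:
  u (successors {v, x}): φ is true.
  v (successors {u, v, w, x, y, z}): φ is true.
  w (successors {v, w, x, z}): φ is true.
  x (successors {u, v, w, y, z}): φ is true.
  y (successors {v, x, y}): φ is true.
  z (successors {v, w, x}): φ is false.
For instance, at x:
  At x: r is false, s → □r is false, so r → (s → □r) is true.
    At x: s is true, □r is false, so s → □r is false.
      At x: □r requires r at every successor {u, v, w, y, z}.
        r fails at u, so □r is false at x.
Satisfying worlds: {u, v, w, x, y}

5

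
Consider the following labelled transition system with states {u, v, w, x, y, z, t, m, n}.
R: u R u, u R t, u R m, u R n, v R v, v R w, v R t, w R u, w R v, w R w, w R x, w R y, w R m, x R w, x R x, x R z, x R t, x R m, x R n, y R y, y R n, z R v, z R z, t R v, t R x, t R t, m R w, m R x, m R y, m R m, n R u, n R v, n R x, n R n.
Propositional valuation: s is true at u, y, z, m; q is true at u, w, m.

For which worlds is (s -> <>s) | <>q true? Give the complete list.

u, v, w, x, y, z, t, m, n

Recall that <>ψ holds at a world iff ψ holds at some accessible world.
Let φ = (s -> <>s) | <>q. Evaluate φ at each world:
  u (successors {u, t, m, n}): φ is true.
  v (successors {v, w, t}): φ is true.
  w (successors {u, v, w, x, y, m}): φ is true.
  x (successors {w, x, z, t, m, n}): φ is true.
  y (successors {y, n}): φ is true.
  z (successors {v, z}): φ is true.
  t (successors {v, x, t}): φ is true.
  m (successors {w, x, y, m}): φ is true.
  n (successors {u, v, x, n}): φ is true.
For instance, at t:
  At t: s -> <>s is true, <>q is false, so (s -> <>s) | <>q is true.
    At t: s is false, <>s is false, so s -> <>s is true.
      At t: <>s requires s at some successor in {v, x, t}.
        At v: s is false.
        At x: s is false.
        At t: s is false.
      So <>s is false at t.
    At t: <>q requires q at some successor in {v, x, t}.
      At v: q is false.
      At x: q is false.
      At t: q is false.
    So <>q is false at t.
Satisfying worlds: {u, v, w, x, y, z, t, m, n}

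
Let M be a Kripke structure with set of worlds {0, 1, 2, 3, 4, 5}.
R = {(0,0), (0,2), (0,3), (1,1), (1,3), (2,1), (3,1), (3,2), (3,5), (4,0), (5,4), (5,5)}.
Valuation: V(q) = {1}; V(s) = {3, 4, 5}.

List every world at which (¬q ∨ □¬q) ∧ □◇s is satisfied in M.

Let φ = (¬q ∨ □¬q) ∧ □◇s. Evaluate φ at each world:
  0 (successors {0, 2, 3}): φ is false.
  1 (successors {1, 3}): φ is false.
  2 (successors {1}): φ is true.
  3 (successors {1, 2, 5}): φ is false.
  4 (successors {0}): φ is true.
  5 (successors {4, 5}): φ is false.
For instance, at 4:
  At 4: ¬q ∨ □¬q is true, □◇s is true, so (¬q ∨ □¬q) ∧ □◇s is true.
    At 4: ¬q is true, □¬q is true, so ¬q ∨ □¬q is true.
      At 4: □¬q requires ¬q at every successor {0}.
        At 0: ¬q is true.
      So □¬q is true at 4.
    At 4: □◇s requires ◇s at every successor {0}.
      At 0: ◇s is true.
    So □◇s is true at 4.
Satisfying worlds: {2, 4}

2, 4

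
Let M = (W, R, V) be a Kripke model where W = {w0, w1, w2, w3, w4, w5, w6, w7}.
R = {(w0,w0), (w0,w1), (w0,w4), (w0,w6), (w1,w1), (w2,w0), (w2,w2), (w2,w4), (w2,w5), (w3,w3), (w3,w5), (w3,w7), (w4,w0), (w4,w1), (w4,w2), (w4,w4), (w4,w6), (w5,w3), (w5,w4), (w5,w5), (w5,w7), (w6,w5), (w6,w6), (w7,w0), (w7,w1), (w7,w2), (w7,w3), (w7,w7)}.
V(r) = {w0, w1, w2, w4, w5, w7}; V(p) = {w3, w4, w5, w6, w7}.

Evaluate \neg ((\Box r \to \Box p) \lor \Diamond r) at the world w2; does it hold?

At w2: (\Box r \to \Box p) \lor \Diamond r is true, so \neg ((\Box r \to \Box p) \lor \Diamond r) is false.
  At w2: \Box r \to \Box p is false, \Diamond r is true, so (\Box r \to \Box p) \lor \Diamond r is true.
    At w2: \Box r is true, \Box p is false, so \Box r \to \Box p is false.
      At w2: \Box r requires r at every successor {w0, w2, w4, w5}.
        At w0: r is true.
        At w2: r is true.
        At w4: r is true.
        At w5: r is true.
      So \Box r is true at w2.
      At w2: \Box p requires p at every successor {w0, w2, w4, w5}.
        p fails at w0, so \Box p is false at w2.
    At w2: \Diamond r requires r at some successor in {w0, w2, w4, w5}.
      r holds at w0, so \Diamond r is true at w2.

No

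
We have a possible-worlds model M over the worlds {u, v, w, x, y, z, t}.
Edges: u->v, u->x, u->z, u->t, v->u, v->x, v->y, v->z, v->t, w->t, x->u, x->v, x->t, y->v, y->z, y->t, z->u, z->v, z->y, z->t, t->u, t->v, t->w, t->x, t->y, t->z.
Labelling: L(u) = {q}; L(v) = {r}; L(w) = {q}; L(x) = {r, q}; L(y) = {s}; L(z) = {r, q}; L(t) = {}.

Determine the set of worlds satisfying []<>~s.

Let φ = []<>~s. Evaluate φ at each world:
  u (successors {v, x, z, t}): φ is true.
  v (successors {u, x, y, z, t}): φ is true.
  w (successors {t}): φ is true.
  x (successors {u, v, t}): φ is true.
  y (successors {v, z, t}): φ is true.
  z (successors {u, v, y, t}): φ is true.
  t (successors {u, v, w, x, y, z}): φ is true.
For instance, at t:
  At t: []<>~s requires <>~s at every successor {u, v, w, x, y, z}.
    At u: <>~s is true.
    At v: <>~s is true.
    At w: <>~s is true.
    At x: <>~s is true.
    At y: <>~s is true.
    At z: <>~s is true.
  So []<>~s is true at t.
Satisfying worlds: {u, v, w, x, y, z, t}

u, v, w, x, y, z, t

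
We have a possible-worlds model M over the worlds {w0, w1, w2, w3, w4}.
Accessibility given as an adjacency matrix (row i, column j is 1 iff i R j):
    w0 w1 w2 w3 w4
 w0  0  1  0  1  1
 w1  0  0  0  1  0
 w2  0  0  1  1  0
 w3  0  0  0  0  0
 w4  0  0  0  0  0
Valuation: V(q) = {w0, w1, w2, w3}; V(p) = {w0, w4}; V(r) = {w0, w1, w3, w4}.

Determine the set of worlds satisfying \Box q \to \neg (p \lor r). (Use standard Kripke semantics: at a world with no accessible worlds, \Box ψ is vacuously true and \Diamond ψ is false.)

w0, w2

Let φ = \Box q \to \neg (p \lor r). Evaluate φ at each world:
  w0 (successors {w1, w3, w4}): φ is true.
  w1 (successors {w3}): φ is false.
  w2 (successors {w2, w3}): φ is true.
  w3 (successors ∅): φ is false.
  w4 (successors ∅): φ is false.
For instance, at w1:
  At w1: \Box q is true, \neg (p \lor r) is false, so \Box q \to \neg (p \lor r) is false.
    At w1: \Box q requires q at every successor {w3}.
      At w3: q is true.
    So \Box q is true at w1.
Satisfying worlds: {w0, w2}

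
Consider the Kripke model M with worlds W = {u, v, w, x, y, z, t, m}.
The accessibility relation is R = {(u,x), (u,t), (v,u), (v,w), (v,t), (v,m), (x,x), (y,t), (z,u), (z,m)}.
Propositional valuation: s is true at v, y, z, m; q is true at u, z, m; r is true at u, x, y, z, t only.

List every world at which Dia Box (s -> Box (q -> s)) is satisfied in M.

Let φ = Dia Box (s -> Box (q -> s)). Evaluate φ at each world:
  u (successors {x, t}): φ is true.
  v (successors {u, w, t, m}): φ is true.
  w (successors ∅): φ is false.
  x (successors {x}): φ is true.
  y (successors {t}): φ is true.
  z (successors {u, m}): φ is true.
  t (successors ∅): φ is false.
  m (successors ∅): φ is false.
For instance, at z:
  At z: Dia Box (s -> Box (q -> s)) requires Box (s -> Box (q -> s)) at some successor in {u, m}.
    Box (s -> Box (q -> s)) holds at u, so Dia Box (s -> Box (q -> s)) is true at z.
      At u: Box (s -> Box (q -> s)) requires s -> Box (q -> s) at every successor {x, t}.
        At x: s -> Box (q -> s) is true.
        At t: s -> Box (q -> s) is true.
      So Box (s -> Box (q -> s)) is true at u.
Satisfying worlds: {u, v, x, y, z}

u, v, x, y, z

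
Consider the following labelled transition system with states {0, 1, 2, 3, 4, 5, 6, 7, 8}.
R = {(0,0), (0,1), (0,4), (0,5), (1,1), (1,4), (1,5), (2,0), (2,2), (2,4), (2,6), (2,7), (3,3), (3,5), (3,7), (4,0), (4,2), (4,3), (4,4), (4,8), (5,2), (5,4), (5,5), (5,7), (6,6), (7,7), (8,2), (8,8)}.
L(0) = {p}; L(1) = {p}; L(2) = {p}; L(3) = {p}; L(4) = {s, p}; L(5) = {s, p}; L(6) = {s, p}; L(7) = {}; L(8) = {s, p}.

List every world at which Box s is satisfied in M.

6

Let φ = Box s. Evaluate φ at each world:
  0 (successors {0, 1, 4, 5}): φ is false.
  1 (successors {1, 4, 5}): φ is false.
  2 (successors {0, 2, 4, 6, 7}): φ is false.
  3 (successors {3, 5, 7}): φ is false.
  4 (successors {0, 2, 3, 4, 8}): φ is false.
  5 (successors {2, 4, 5, 7}): φ is false.
  6 (successors {6}): φ is true.
  7 (successors {7}): φ is false.
  8 (successors {2, 8}): φ is false.
For instance, at 0:
  At 0: Box s requires s at every successor {0, 1, 4, 5}.
    s fails at 0, so Box s is false at 0.
Satisfying worlds: {6}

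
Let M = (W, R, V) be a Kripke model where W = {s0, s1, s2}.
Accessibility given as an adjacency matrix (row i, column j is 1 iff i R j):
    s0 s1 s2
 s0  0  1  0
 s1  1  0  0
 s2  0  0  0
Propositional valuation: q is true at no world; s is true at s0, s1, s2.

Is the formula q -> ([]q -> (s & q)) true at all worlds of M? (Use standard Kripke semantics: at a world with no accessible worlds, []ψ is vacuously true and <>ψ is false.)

Recall that []ψ holds at a world iff ψ holds at every accessible world, and <>ψ holds iff ψ holds at some accessible world.
Let φ = q -> ([]q -> (s & q)). Evaluate φ at each world:
  s0 (successors {s1}): φ is true.
  s1 (successors {s0}): φ is true.
  s2 (successors ∅): φ is true.
For instance, at s1:
  At s1: q is false, []q -> (s & q) is true, so q -> ([]q -> (s & q)) is true.
    At s1: []q is false, s & q is false, so []q -> (s & q) is true.
      At s1: []q requires q at every successor {s0}.
        q fails at s0, so []q is false at s1.

Yes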